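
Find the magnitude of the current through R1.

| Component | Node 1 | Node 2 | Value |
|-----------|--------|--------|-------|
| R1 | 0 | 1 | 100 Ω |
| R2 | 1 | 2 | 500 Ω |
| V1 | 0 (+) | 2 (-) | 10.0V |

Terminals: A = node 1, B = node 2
Nodal analysis, taking node 2 as the 0 V reference.
Source V1 fixes V_0 = 10 V.
KCL at each unknown node (sum of currents leaving = 0; resistances in Ω):
  Node 1: (V_1 - 10)/100 + (V_1 - 0)/500 = 0
Collecting terms: 0.012 × V_1 = 0.1  =>  V_1 = 8.333 V
I_R1 = (V_0 - V_1)/R1 = (10 - 8.333)/100 = 0.01667 A
|I_R1| = 0.01667 A

Final answer: |I_R1| = 0.01667 A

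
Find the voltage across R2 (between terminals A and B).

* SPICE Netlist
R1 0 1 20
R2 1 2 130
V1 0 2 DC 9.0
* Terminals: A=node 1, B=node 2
R1 and R2 are in series across V1 (node 0 → node 1 → node 2), and the output A–B is taken across R2, so this is a voltage divider.
Series current: I = V1/(R1 + R2) = 9/(20 + 130) = 9/150 = 0.06 A
V_R2 = I × R2 = V1 × R2/(R1 + R2) = 9 × 130/150 = 7.8 V

Final answer: 7.8 V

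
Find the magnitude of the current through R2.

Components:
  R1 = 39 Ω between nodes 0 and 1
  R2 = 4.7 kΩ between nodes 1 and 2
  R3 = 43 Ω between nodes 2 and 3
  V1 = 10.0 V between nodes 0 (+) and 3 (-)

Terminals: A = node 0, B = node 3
Nodal analysis, taking node 3 as the 0 V reference.
Source V1 fixes V_0 = 10 V.
KCL at each unknown node (sum of currents leaving = 0; resistances in Ω):
  Node 1: (V_1 - 10)/39 + (V_1 - V_2)/4700 = 0
  Node 2: (V_2 - V_1)/4700 + (V_2 - 0)/43 = 0
Collecting terms (coefficients in siemens):
  0.02585·V_1 - 0.0002128·V_2 = 0.2564
  0.02347·V_2 - 0.0002128·V_1 = 0
Determinant D = (0.02585)(0.02347) - (-0.0002128)(-0.0002128) = 0.0006067
V_1 = [(0.2564)(0.02347) - (-0.0002128)(0)]/D = 9.918 V
V_2 = [(0.02585)(0) - (0.2564)(-0.0002128)]/D = 0.08992 V
I_R2 = (V_1 - V_2)/R2 = (9.918 - 0.08992)/4700 = 0.002091 A
|I_R2| = 0.002091 A

Final answer: |I_R2| = 0.002091 A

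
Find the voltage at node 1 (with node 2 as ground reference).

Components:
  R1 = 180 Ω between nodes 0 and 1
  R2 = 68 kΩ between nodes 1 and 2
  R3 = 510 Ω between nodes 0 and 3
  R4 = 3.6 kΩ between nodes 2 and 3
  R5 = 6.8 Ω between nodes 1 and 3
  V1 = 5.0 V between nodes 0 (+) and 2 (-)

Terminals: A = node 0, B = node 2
Nodal analysis, taking node 2 as the 0 V reference.
Source V1 fixes V_0 = 5 V.
KCL at each unknown node (sum of currents leaving = 0; resistances in Ω):
  Node 1: (V_1 - 5)/180 + (V_1 - 0)/68000 + (V_1 - V_3)/6.8 = 0
  Node 3: (V_3 - 5)/510 + (V_3 - 0)/3600 + (V_3 - V_1)/6.8 = 0
Collecting terms (coefficients in siemens):
  0.1526·V_1 - 0.1471·V_3 = 0.02778
  0.1493·V_3 - 0.1471·V_1 = 0.009804
Determinant D = (0.1526)(0.1493) - (-0.1471)(-0.1471) = 0.001161
V_1 = [(0.02778)(0.1493) - (-0.1471)(0.009804)]/D = 4.815 V
V_3 = [(0.1526)(0.009804) - (0.02778)(-0.1471)]/D = 4.808 V
The requested potential is V_1 = 4.815 V.

Final answer: V_1 = 4.815 V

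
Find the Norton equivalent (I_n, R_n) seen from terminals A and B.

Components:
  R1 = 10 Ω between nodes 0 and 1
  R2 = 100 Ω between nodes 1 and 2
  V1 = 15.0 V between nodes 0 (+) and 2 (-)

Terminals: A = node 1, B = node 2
Find the Thévenin equivalent first; then I_n = V_th/R_th and R_n = R_th.
Step 1 — V_th is the open-circuit voltage V_A - V_B (nothing connected across the terminals).
Nodal analysis, taking node 2 as the 0 V reference.
Source V1 fixes V_0 = 15 V.
KCL at each unknown node (sum of currents leaving = 0; resistances in Ω):
  Node 1: (V_1 - 15)/10 + (V_1 - 0)/100 = 0
Collecting terms: 0.11 × V_1 = 1.5  =>  V_1 = 13.64 V
V_th = V_1 - V_2 = 13.64 - 0 = 13.64 V
Step 2 — R_th: zero the source — replace V1 by a short circuit (node 2 merges into node 0) — and find the resistance seen between A (node 1) and B (node 0).
Reduce the network between node 1 (A) and node 0 (B) by series/parallel combination:
  Rp1 = R1 ‖ R2 (parallel, both between nodes 0 and 1) = 1/(1/10 + 1/100) = 9.091 Ω
R_th = 9.091 Ω
I_n = V_th/R_th = 13.64/9.091 = 1.5 A, and R_n = R_th = 9.091 Ω

Final answer: I_n = 1.5 A, R_n = 9.091 Ω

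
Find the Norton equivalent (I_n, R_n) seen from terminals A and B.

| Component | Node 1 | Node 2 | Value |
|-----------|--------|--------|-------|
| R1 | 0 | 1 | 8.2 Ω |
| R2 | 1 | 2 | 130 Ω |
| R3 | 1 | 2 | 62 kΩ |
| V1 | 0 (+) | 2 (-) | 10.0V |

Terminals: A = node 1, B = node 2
Find the Thévenin equivalent first; then I_n = V_th/R_th and R_n = R_th.
Step 1 — V_th is the open-circuit voltage V_A - V_B (nothing connected across the terminals).
Nodal analysis, taking node 2 as the 0 V reference.
Source V1 fixes V_0 = 10 V.
KCL at each unknown node (sum of currents leaving = 0; resistances in Ω):
  Node 1: (V_1 - 10)/8.2 + (V_1 - 0)/130 + (V_1 - 0)/62000 = 0
Collecting terms: 0.1297 × V_1 = 1.22  =>  V_1 = 9.405 V
V_th = V_1 - V_2 = 9.405 - 0 = 9.405 V
Step 2 — R_th: zero the source — replace V1 by a short circuit (node 2 merges into node 0) — and find the resistance seen between A (node 1) and B (node 0).
Reduce the network between node 1 (A) and node 0 (B) by series/parallel combination:
  Rp1 = R1 ‖ R2 ‖ R3 (parallel, all between nodes 0 and 1) = 1/(1/8.2 + 1/130 + 1/62000) = 7.712 Ω
R_th = 7.712 Ω
I_n = V_th/R_th = 9.405/7.712 = 1.22 A, and R_n = R_th = 7.712 Ω

Final answer: I_n = 1.22 A, R_n = 7.712 Ω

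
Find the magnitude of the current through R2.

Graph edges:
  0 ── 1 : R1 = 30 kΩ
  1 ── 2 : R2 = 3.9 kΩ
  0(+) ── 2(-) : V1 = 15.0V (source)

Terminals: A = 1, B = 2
Nodal analysis, taking node 2 as the 0 V reference.
Source V1 fixes V_0 = 15 V.
KCL at each unknown node (sum of currents leaving = 0; resistances in Ω):
  Node 1: (V_1 - 15)/30000 + (V_1 - 0)/3900 = 0
Collecting terms: 0.0002897 × V_1 = 0.0005  =>  V_1 = 1.726 V
I_R2 = (V_1 - V_2)/R2 = (1.726 - 0)/3900 = 0.0004425 A
|I_R2| = 0.0004425 A

Final answer: |I_R2| = 0.0004425 A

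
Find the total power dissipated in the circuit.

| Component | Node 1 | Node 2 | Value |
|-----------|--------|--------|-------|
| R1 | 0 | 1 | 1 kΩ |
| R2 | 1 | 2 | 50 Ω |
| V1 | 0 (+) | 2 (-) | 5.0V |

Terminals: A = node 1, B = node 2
Nodal analysis, taking node 2 as the 0 V reference.
Source V1 fixes V_0 = 5 V.
KCL at each unknown node (sum of currents leaving = 0; resistances in Ω):
  Node 1: (V_1 - 5)/1000 + (V_1 - 0)/50 = 0
Collecting terms: 0.021 × V_1 = 0.005  =>  V_1 = 0.2381 V
Power in each resistor, P = (ΔV)²/R:
  P_R1 = (5 - 0.2381)²/1000 = 0.02268 W
  P_R2 = (0.2381 - 0)²/50 = 0.001134 W
P_total = P_R1 + P_R2 = 0.02381 W

Final answer: 0.02381 W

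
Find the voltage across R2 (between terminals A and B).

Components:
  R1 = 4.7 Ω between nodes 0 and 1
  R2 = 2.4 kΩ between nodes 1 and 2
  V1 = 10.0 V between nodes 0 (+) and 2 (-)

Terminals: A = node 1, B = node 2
R1 and R2 are in series across V1 (node 0 → node 1 → node 2), and the output A–B is taken across R2, so this is a voltage divider.
Series current: I = V1/(R1 + R2) = 10/(4.7 + 2400) = 10/2405 = 0.004159 A
V_R2 = I × R2 = V1 × R2/(R1 + R2) = 10 × 2400/2405 = 9.98 V

Final answer: 9.98 V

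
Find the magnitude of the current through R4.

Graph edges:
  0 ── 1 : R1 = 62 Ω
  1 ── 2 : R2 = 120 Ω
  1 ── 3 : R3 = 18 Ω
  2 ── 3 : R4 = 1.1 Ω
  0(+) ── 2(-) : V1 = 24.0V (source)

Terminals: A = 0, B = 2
Nodal analysis, taking node 2 as the 0 V reference.
Source V1 fixes V_0 = 24 V.
KCL at each unknown node (sum of currents leaving = 0; resistances in Ω):
  Node 1: (V_1 - 24)/62 + (V_1 - 0)/120 + (V_1 - V_3)/18 = 0
  Node 3: (V_3 - V_1)/18 + (V_3 - 0)/1.1 = 0
Collecting terms (coefficients in siemens):
  0.08002·V_1 - 0.05556·V_3 = 0.3871
  0.9646·V_3 - 0.05556·V_1 = 0
Determinant D = (0.08002)(0.9646) - (-0.05556)(-0.05556) = 0.0741
V_1 = [(0.3871)(0.9646) - (-0.05556)(0)]/D = 5.039 V
V_3 = [(0.08002)(0) - (0.3871)(-0.05556)]/D = 0.2902 V
I_R4 = (V_2 - V_3)/R4 = (0 - 0.2902)/1.1 = -0.2638 A
|I_R4| = 0.2638 A

Final answer: |I_R4| = 0.2638 A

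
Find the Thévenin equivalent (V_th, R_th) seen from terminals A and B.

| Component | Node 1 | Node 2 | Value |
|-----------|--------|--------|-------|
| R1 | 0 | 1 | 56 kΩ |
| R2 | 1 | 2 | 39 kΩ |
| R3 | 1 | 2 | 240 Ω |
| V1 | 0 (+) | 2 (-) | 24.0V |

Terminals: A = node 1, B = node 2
Step 1 — V_th is the open-circuit voltage V_A - V_B (nothing connected across the terminals).
Nodal analysis, taking node 2 as the 0 V reference.
Source V1 fixes V_0 = 24 V.
KCL at each unknown node (sum of currents leaving = 0; resistances in Ω):
  Node 1: (V_1 - 24)/56000 + (V_1 - 0)/39000 + (V_1 - 0)/240 = 0
Collecting terms: 0.00421 × V_1 = 0.0004286  =>  V_1 = 0.1018 V
V_th = V_1 - V_2 = 0.1018 - 0 = 0.1018 V
Step 2 — R_th: zero the source — replace V1 by a short circuit (node 2 merges into node 0) — and find the resistance seen between A (node 1) and B (node 0).
Reduce the network between node 1 (A) and node 0 (B) by series/parallel combination:
  Rp1 = R1 ‖ R2 ‖ R3 (parallel, all between nodes 0 and 1) = 1/(1/56000 + 1/39000 + 1/240) = 237.5 Ω
R_th = 237.5 Ω

Final answer: V_th = 0.1018 V, R_th = 237.5 Ω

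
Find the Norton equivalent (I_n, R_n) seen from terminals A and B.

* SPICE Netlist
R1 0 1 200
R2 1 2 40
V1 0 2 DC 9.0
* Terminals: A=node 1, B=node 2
Find the Thévenin equivalent first; then I_n = V_th/R_th and R_n = R_th.
Step 1 — V_th is the open-circuit voltage V_A - V_B (nothing connected across the terminals).
Nodal analysis, taking node 2 as the 0 V reference.
Source V1 fixes V_0 = 9 V.
KCL at each unknown node (sum of currents leaving = 0; resistances in Ω):
  Node 1: (V_1 - 9)/200 + (V_1 - 0)/40 = 0
Collecting terms: 0.03 × V_1 = 0.045  =>  V_1 = 1.5 V
V_th = V_1 - V_2 = 1.5 - 0 = 1.5 V
Step 2 — R_th: zero the source — replace V1 by a short circuit (node 2 merges into node 0) — and find the resistance seen between A (node 1) and B (node 0).
Reduce the network between node 1 (A) and node 0 (B) by series/parallel combination:
  Rp1 = R1 ‖ R2 (parallel, both between nodes 0 and 1) = 1/(1/200 + 1/40) = 33.33 Ω
R_th = 33.33 Ω
I_n = V_th/R_th = 1.5/33.33 = 0.045 A, and R_n = R_th = 33.33 Ω

Final answer: I_n = 0.045 A, R_n = 33.33 Ω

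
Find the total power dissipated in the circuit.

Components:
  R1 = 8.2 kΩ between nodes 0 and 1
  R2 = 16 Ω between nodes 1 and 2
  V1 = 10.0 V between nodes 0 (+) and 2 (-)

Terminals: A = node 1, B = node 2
Nodal analysis, taking node 2 as the 0 V reference.
Source V1 fixes V_0 = 10 V.
KCL at each unknown node (sum of currents leaving = 0; resistances in Ω):
  Node 1: (V_1 - 10)/8200 + (V_1 - 0)/16 = 0
Collecting terms: 0.06262 × V_1 = 0.00122  =>  V_1 = 0.01947 V
Power in each resistor, P = (ΔV)²/R:
  P_R1 = (10 - 0.01947)²/8200 = 0.01215 W
  P_R2 = (0.01947 - 0)²/16 = 0.0000237 W
P_total = P_R1 + P_R2 = 0.01217 W

Final answer: 0.01217 W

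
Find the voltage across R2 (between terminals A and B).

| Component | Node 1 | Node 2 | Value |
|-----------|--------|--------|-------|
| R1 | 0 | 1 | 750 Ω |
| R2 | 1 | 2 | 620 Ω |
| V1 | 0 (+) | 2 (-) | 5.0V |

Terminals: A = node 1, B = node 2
R1 and R2 are in series across V1 (node 0 → node 1 → node 2), and the output A–B is taken across R2, so this is a voltage divider.
Series current: I = V1/(R1 + R2) = 5/(750 + 620) = 5/1370 = 0.00365 A
V_R2 = I × R2 = V1 × R2/(R1 + R2) = 5 × 620/1370 = 2.263 V

Final answer: 2.263 V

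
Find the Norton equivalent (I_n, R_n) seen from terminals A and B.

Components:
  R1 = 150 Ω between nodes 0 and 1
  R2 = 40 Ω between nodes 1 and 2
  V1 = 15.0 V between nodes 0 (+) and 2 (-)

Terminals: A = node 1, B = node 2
Find the Thévenin equivalent first; then I_n = V_th/R_th and R_n = R_th.
Step 1 — V_th is the open-circuit voltage V_A - V_B (nothing connected across the terminals).
Nodal analysis, taking node 2 as the 0 V reference.
Source V1 fixes V_0 = 15 V.
KCL at each unknown node (sum of currents leaving = 0; resistances in Ω):
  Node 1: (V_1 - 15)/150 + (V_1 - 0)/40 = 0
Collecting terms: 0.03167 × V_1 = 0.1  =>  V_1 = 3.158 V
V_th = V_1 - V_2 = 3.158 - 0 = 3.158 V
Step 2 — R_th: zero the source — replace V1 by a short circuit (node 2 merges into node 0) — and find the resistance seen between A (node 1) and B (node 0).
Reduce the network between node 1 (A) and node 0 (B) by series/parallel combination:
  Rp1 = R1 ‖ R2 (parallel, both between nodes 0 and 1) = 1/(1/150 + 1/40) = 31.58 Ω
R_th = 31.58 Ω
I_n = V_th/R_th = 3.158/31.58 = 0.1 A, and R_n = R_th = 31.58 Ω

Final answer: I_n = 0.1 A, R_n = 31.58 Ω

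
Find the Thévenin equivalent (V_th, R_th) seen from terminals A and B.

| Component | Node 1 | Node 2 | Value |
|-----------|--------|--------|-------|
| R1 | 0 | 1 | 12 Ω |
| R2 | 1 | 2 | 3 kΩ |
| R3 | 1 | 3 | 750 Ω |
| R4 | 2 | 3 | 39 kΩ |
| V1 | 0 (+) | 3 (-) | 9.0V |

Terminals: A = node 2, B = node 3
Step 1 — V_th is the open-circuit voltage V_A - V_B (nothing connected across the terminals).
Nodal analysis, taking node 3 as the 0 V reference.
Source V1 fixes V_0 = 9 V.
KCL at each unknown node (sum of currents leaving = 0; resistances in Ω):
  Node 1: (V_1 - 9)/12 + (V_1 - V_2)/3000 + (V_1 - 0)/750 = 0
  Node 2: (V_2 - V_1)/3000 + (V_2 - 0)/39000 = 0
Collecting terms (coefficients in siemens):
  0.085·V_1 - 0.0003333·V_2 = 0.75
  0.000359·V_2 - 0.0003333·V_1 = 0
Determinant D = (0.085)(0.000359) - (-0.0003333)(-0.0003333) = 0.0000304
V_1 = [(0.75)(0.000359) - (-0.0003333)(0)]/D = 8.856 V
V_2 = [(0.085)(0) - (0.75)(-0.0003333)]/D = 8.223 V
V_th = V_2 - V_3 = 8.223 - 0 = 8.223 V
Step 2 — R_th: zero the source — replace V1 by a short circuit (node 3 merges into node 0) — and find the resistance seen between A (node 2) and B (node 0).
Reduce the network between node 2 (A) and node 0 (B) by series/parallel combination:
  Rp1 = R1 ‖ R3 (parallel, both between nodes 0 and 1) = 1/(1/12 + 1/750) = 11.81 Ω
  Rs1 = R2 + Rp1 (series, joined only at node 1) = 3000 + 11.81 = 3012 Ω
  Rp2 = R4 ‖ Rs1 (parallel, both between nodes 0 and 2) = 1/(1/39000 + 1/3012) = 2796 Ω
R_th = 2.796 kΩ

Final answer: V_th = 8.223 V, R_th = 2.796 kΩ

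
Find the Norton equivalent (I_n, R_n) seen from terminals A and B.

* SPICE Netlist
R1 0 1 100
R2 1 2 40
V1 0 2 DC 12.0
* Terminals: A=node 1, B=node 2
Find the Thévenin equivalent first; then I_n = V_th/R_th and R_n = R_th.
Step 1 — V_th is the open-circuit voltage V_A - V_B (nothing connected across the terminals).
Nodal analysis, taking node 2 as the 0 V reference.
Source V1 fixes V_0 = 12 V.
KCL at each unknown node (sum of currents leaving = 0; resistances in Ω):
  Node 1: (V_1 - 12)/100 + (V_1 - 0)/40 = 0
Collecting terms: 0.035 × V_1 = 0.12  =>  V_1 = 3.429 V
V_th = V_1 - V_2 = 3.429 - 0 = 3.429 V
Step 2 — R_th: zero the source — replace V1 by a short circuit (node 2 merges into node 0) — and find the resistance seen between A (node 1) and B (node 0).
Reduce the network between node 1 (A) and node 0 (B) by series/parallel combination:
  Rp1 = R1 ‖ R2 (parallel, both between nodes 0 and 1) = 1/(1/100 + 1/40) = 28.57 Ω
R_th = 28.57 Ω
I_n = V_th/R_th = 3.429/28.57 = 0.12 A, and R_n = R_th = 28.57 Ω

Final answer: I_n = 0.12 A, R_n = 28.57 Ω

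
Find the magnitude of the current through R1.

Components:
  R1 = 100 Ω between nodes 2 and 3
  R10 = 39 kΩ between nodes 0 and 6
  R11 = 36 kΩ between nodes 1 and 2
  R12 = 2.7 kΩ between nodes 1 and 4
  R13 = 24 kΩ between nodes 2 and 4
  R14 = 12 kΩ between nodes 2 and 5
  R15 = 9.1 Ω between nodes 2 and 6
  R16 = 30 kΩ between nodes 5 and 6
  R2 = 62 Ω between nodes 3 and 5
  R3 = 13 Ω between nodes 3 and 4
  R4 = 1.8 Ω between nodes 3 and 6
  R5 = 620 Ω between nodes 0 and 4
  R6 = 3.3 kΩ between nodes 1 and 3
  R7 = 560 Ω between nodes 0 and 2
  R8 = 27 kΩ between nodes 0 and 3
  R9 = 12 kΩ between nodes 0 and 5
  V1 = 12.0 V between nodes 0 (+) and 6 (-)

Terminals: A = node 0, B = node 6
Nodal analysis, taking node 6 as the 0 V reference.
Source V1 fixes V_0 = 12 V.
KCL at each unknown node (sum of currents leaving = 0; resistances in Ω):
  Node 1: (V_1 - V_3)/3300 + (V_1 - V_2)/36000 + (V_1 - V_4)/2700 = 0
  Node 2: (V_2 - V_3)/100 + (V_2 - 12)/560 + (V_2 - V_1)/36000 + (V_2 - V_4)/24000 + (V_2 - V_5)/12000 + (V_2 - 0)/9.1 = 0
  Node 3: (V_3 - V_2)/100 + (V_3 - V_5)/62 + (V_3 - V_4)/13 + (V_3 - 0)/1.8 + (V_3 - V_1)/3300 + (V_3 - 12)/27000 = 0
  Node 4: (V_4 - V_3)/13 + (V_4 - 12)/620 + (V_4 - V_1)/2700 + (V_4 - V_2)/24000 = 0
  Node 5: (V_5 - V_3)/62 + (V_5 - 12)/12000 + (V_5 - V_2)/12000 + (V_5 - 0)/30000 = 0
Collecting terms (coefficients in siemens):
  0.0007012·V_1 - 0.00002778·V_2 - 0.000303·V_3 - 0.0003704·V_4 = 0
  0.1218·V_2 - 0.00002778·V_1 - 0.01·V_3 - 0.00004167·V_4 - 0.00008333·V_5 = 0.02143
  0.6589·V_3 - 0.000303·V_1 - 0.01·V_2 - 0.07692·V_4 - 0.01613·V_5 = 0.0004444
  0.07895·V_4 - 0.0003704·V_1 - 0.00004167·V_2 - 0.07692·V_3 = 0.01935
  0.01633·V_5 - 0.00008333·V_2 - 0.01613·V_3 = 0.001
Solving these 5 simultaneous equations (Gaussian elimination) gives:
  V_1 = 0.1741 V, V_2 = 0.1793 V, V_3 = 0.03912 V, V_4 = 0.2842 V
  V_5 = 0.1008 V
I_R1 = (V_2 - V_3)/R1 = (0.1793 - 0.03912)/100 = 0.001402 A
|I_R1| = 0.001402 A

Final answer: |I_R1| = 0.001402 A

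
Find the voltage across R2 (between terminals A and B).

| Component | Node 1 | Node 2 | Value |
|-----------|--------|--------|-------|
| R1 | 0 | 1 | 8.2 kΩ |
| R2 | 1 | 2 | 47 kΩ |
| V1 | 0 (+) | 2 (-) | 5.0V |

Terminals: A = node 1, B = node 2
R1 and R2 are in series across V1 (node 0 → node 1 → node 2), and the output A–B is taken across R2, so this is a voltage divider.
Series current: I = V1/(R1 + R2) = 5/(8200 + 47000) = 5/55200 = 0.00009058 A
V_R2 = I × R2 = V1 × R2/(R1 + R2) = 5 × 47000/55200 = 4.257 V

Final answer: 4.257 V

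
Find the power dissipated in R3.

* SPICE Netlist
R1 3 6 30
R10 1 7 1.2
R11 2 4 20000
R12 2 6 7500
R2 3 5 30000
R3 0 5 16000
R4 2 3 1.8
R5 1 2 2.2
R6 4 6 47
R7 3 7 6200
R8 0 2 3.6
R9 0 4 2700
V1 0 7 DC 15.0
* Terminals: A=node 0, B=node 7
Nodal analysis, taking node 7 as the 0 V reference.
Source V1 fixes V_0 = 15 V.
KCL at each unknown node (sum of currents leaving = 0; resistances in Ω):
  Node 1: (V_1 - V_2)/2.2 + (V_1 - 0)/1.2 = 0
  Node 2: (V_2 - V_3)/1.8 + (V_2 - V_1)/2.2 + (V_2 - 15)/3.6 + (V_2 - V_4)/20000 + (V_2 - V_6)/7500 = 0
  Node 3: (V_3 - V_6)/30 + (V_3 - V_5)/30000 + (V_3 - V_2)/1.8 + (V_3 - 0)/6200 = 0
  Node 4: (V_4 - V_6)/47 + (V_4 - 15)/2700 + (V_4 - V_2)/20000 = 0
  Node 5: (V_5 - V_3)/30000 + (V_5 - 15)/16000 = 0
  Node 6: (V_6 - V_3)/30 + (V_6 - V_4)/47 + (V_6 - V_2)/7500 = 0
Collecting terms (coefficients in siemens):
  1.288·V_1 - 0.4545·V_2 = 0
  1.288·V_2 - 0.4545·V_1 - 0.5556·V_3 - 0.00005·V_4 - 0.0001333·V_6 = 4.167
  0.5891·V_3 - 0.5556·V_2 - 0.00003333·V_5 - 0.03333·V_6 = 0
  0.0217·V_4 - 0.00005·V_2 - 0.02128·V_6 = 0.005556
  0.00009583·V_5 - 0.00003333·V_3 = 0.0009375
  0.05474·V_6 - 0.0001333·V_2 - 0.03333·V_3 - 0.02128·V_4 = 0
Solving these 6 simultaneous equations (Gaussian elimination) gives:
  V_1 = 2.573 V, V_2 = 7.289 V, V_3 = 7.292 V, V_4 = 7.505 V
  V_5 = 12.32 V, V_6 = 7.375 V
I_R3 = (V_0 - V_5)/R3 = (15 - 12.32)/16000 = 0.0001676 A
P_R3 = I_R3² × R3 = (0.0001676)² × 16000 = 0.0004493 W

Final answer: 0.0004493 W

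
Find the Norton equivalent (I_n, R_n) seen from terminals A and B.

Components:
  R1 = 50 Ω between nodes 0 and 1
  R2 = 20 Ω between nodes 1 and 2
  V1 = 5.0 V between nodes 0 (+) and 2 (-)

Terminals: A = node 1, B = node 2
Find the Thévenin equivalent first; then I_n = V_th/R_th and R_n = R_th.
Step 1 — V_th is the open-circuit voltage V_A - V_B (nothing connected across the terminals).
Nodal analysis, taking node 2 as the 0 V reference.
Source V1 fixes V_0 = 5 V.
KCL at each unknown node (sum of currents leaving = 0; resistances in Ω):
  Node 1: (V_1 - 5)/50 + (V_1 - 0)/20 = 0
Collecting terms: 0.07 × V_1 = 0.1  =>  V_1 = 1.429 V
V_th = V_1 - V_2 = 1.429 - 0 = 1.429 V
Step 2 — R_th: zero the source — replace V1 by a short circuit (node 2 merges into node 0) — and find the resistance seen between A (node 1) and B (node 0).
Reduce the network between node 1 (A) and node 0 (B) by series/parallel combination:
  Rp1 = R1 ‖ R2 (parallel, both between nodes 0 and 1) = 1/(1/50 + 1/20) = 14.29 Ω
R_th = 14.29 Ω
I_n = V_th/R_th = 1.429/14.29 = 0.1 A, and R_n = R_th = 14.29 Ω

Final answer: I_n = 0.1 A, R_n = 14.29 Ω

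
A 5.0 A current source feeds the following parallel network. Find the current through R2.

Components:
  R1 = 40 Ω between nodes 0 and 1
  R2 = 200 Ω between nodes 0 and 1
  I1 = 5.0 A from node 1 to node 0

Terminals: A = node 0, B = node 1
All resistors sit directly between nodes 0 and 1, so they are in parallel and share one voltage V; the full source current 5 A splits among them.
1/R_par = 1/40 + 1/200 = 0.03 S  =>  R_par = 33.33 Ω
V = I × R_par = 5 × 33.33 = 166.7 V
I_R2 = V/R2 = 166.7/200 = 0.8333 A

Final answer: 0.8333 A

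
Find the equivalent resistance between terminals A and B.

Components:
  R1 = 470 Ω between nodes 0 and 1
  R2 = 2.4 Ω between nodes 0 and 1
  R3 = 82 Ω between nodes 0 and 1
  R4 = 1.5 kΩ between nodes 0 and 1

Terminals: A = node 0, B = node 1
Reduce the network between node 0 (A) and node 1 (B) by series/parallel combination:
  Rp1 = R1 ‖ R2 ‖ R3 ‖ R4 (parallel, all between nodes 0 and 1) = 1/(1/470 + 1/2.4 + 1/82 + 1/1500) = 2.317 Ω
R_eq = 2.317 Ω

Final answer: 2.317 Ω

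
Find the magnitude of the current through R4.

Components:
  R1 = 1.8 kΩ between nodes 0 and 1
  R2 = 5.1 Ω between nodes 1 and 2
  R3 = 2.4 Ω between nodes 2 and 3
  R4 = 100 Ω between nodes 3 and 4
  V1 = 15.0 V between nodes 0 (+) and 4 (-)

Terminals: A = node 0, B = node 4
Nodal analysis, taking node 4 as the 0 V reference.
Source V1 fixes V_0 = 15 V.
KCL at each unknown node (sum of currents leaving = 0; resistances in Ω):
  Node 1: (V_1 - 15)/1800 + (V_1 - V_2)/5.1 = 0
  Node 2: (V_2 - V_1)/5.1 + (V_2 - V_3)/2.4 = 0
  Node 3: (V_3 - V_2)/2.4 + (V_3 - 0)/100 = 0
Collecting terms (coefficients in siemens):
  0.1966·V_1 - 0.1961·V_2 = 0.008333
  0.6127·V_2 - 0.1961·V_1 - 0.4167·V_3 = 0
  0.4267·V_3 - 0.4167·V_2 = 0
Solving these 3 simultaneous equations (Gaussian elimination) gives:
  V_1 = 0.8453 V, V_2 = 0.8052 V, V_3 = 0.7864 V
I_R4 = (V_3 - V_4)/R4 = (0.7864 - 0)/100 = 0.007864 A
|I_R4| = 0.007864 A

Final answer: |I_R4| = 0.007864 A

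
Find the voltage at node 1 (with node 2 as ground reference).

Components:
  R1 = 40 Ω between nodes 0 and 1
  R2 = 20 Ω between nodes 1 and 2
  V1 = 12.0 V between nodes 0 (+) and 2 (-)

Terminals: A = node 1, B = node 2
Nodal analysis, taking node 2 as the 0 V reference.
Source V1 fixes V_0 = 12 V.
KCL at each unknown node (sum of currents leaving = 0; resistances in Ω):
  Node 1: (V_1 - 12)/40 + (V_1 - 0)/20 = 0
Collecting terms: 0.075 × V_1 = 0.3  =>  V_1 = 4 V
The requested potential is V_1 = 4 V.

Final answer: V_1 = 4 V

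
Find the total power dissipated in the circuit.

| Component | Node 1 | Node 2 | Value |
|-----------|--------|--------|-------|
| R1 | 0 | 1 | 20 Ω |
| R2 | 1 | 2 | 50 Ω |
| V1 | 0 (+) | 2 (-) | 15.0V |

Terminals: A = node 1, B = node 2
Nodal analysis, taking node 2 as the 0 V reference.
Source V1 fixes V_0 = 15 V.
KCL at each unknown node (sum of currents leaving = 0; resistances in Ω):
  Node 1: (V_1 - 15)/20 + (V_1 - 0)/50 = 0
Collecting terms: 0.07 × V_1 = 0.75  =>  V_1 = 10.71 V
Power in each resistor, P = (ΔV)²/R:
  P_R1 = (15 - 10.71)²/20 = 0.9184 W
  P_R2 = (10.71 - 0)²/50 = 2.296 W
P_total = P_R1 + P_R2 = 3.214 W

Final answer: 3.214 W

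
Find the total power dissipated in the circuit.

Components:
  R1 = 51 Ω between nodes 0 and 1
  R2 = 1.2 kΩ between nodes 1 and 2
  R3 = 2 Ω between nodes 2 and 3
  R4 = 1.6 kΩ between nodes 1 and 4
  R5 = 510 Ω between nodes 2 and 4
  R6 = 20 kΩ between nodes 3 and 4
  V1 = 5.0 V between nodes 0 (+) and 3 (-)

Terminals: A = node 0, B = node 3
Nodal analysis, taking node 3 as the 0 V reference.
Source V1 fixes V_0 = 5 V.
KCL at each unknown node (sum of currents leaving = 0; resistances in Ω):
  Node 1: (V_1 - 5)/51 + (V_1 - V_2)/1200 + (V_1 - V_4)/1600 = 0
  Node 2: (V_2 - V_1)/1200 + (V_2 - 0)/2 + (V_2 - V_4)/510 = 0
  Node 4: (V_4 - V_1)/1600 + (V_4 - V_2)/510 + (V_4 - 0)/20000 = 0
Collecting terms (coefficients in siemens):
  0.02107·V_1 - 0.0008333·V_2 - 0.000625·V_4 = 0.09804
  0.5028·V_2 - 0.0008333·V_1 - 0.001961·V_4 = 0
  0.002636·V_4 - 0.000625·V_1 - 0.001961·V_2 = 0
Solving these 3 simultaneous equations (Gaussian elimination) gives:
  V_1 = 4.688 V, V_2 = 0.01214 V, V_4 = 1.121 V
Power in each resistor, P = (ΔV)²/R:
  P_R1 = (5 - 4.688)²/51 = 0.001914 W
  P_R2 = (4.688 - 0.01214)²/1200 = 0.01822 W
  P_R3 = (0.01214 - 0)²/2 = 0.00007368 W
  P_R4 = (4.688 - 1.121)²/1600 = 0.007952 W
  P_R5 = (0.01214 - 1.121)²/510 = 0.002409 W
  P_R6 = (0 - 1.121)²/20000 = 0.00006278 W
P_total = P_R1 + P_R2 + P_R3 + P_R4 + P_R5 + P_R6 = 0.03063 W

Final answer: 0.03063 W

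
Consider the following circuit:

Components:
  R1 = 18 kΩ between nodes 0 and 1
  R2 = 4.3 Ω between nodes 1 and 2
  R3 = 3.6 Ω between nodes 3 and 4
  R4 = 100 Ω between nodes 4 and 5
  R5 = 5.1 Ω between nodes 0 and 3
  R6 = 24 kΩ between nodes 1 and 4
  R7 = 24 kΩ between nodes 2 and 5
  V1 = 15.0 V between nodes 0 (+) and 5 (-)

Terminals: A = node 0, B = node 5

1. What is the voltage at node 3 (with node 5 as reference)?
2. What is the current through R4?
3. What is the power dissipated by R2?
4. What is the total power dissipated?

Nodal analysis, taking node 5 as the 0 V reference.
Source V1 fixes V_0 = 15 V.
KCL at each unknown node (sum of currents leaving = 0; resistances in Ω):
  Node 1: (V_1 - 15)/18000 + (V_1 - V_2)/4.3 + (V_1 - V_4)/24000 = 0
  Node 2: (V_2 - V_1)/4.3 + (V_2 - 0)/24000 = 0
  Node 3: (V_3 - V_4)/3.6 + (V_3 - 15)/5.1 = 0
  Node 4: (V_4 - V_3)/3.6 + (V_4 - 0)/100 + (V_4 - V_1)/24000 = 0
Collecting terms (coefficients in siemens):
  0.2327·V_1 - 0.2326·V_2 - 0.00004167·V_4 = 0.0008333
  0.2326·V_2 - 0.2326·V_1 = 0
  0.4739·V_3 - 0.2778·V_4 = 2.941
  0.2878·V_4 - 0.00004167·V_1 - 0.2778·V_3 = 0
Solving these 4 simultaneous equations (Gaussian elimination) gives:
  V_1 = 10.14 V, V_2 = 10.14 V, V_3 = 14.3 V, V_4 = 13.8 V
Part 1:
  Read off the nodal solution: V_3 = 14.3 V
Part 2:
  I_R4 = (V_4 - V_5)/R4 = (13.8 - 0)/100 = 0.138 A
  Magnitude: I_R4 = 0.138 A
Part 3:
  I_R2 = (V_1 - V_2)/R2 = (10.14 - 10.14)/4.3 = 0.0004224 A
  P_R2 = I_R2² × R2 = (0.0004224)² × 4.3 = 0.0000007673 W
Part 4:
  Power in each resistor, P = (ΔV)²/R:
    P_R1 = (15 - 10.14)²/18000 = 0.001312 W
    P_R2 = (10.14 - 10.14)²/4.3 = 0.0000007673 W
    P_R3 = (14.3 - 13.8)²/3.6 = 0.06869 W
    P_R4 = (13.8 - 0)²/100 = 1.904 W
    P_R5 = (15 - 14.3)²/5.1 = 0.09731 W
    P_R6 = (10.14 - 13.8)²/24000 = 0.0005576 W
    P_R7 = (10.14 - 0)²/24000 = 0.004283 W
  P_total = P_R1 + P_R2 + P_R3 + P_R4 + P_R5 + P_R6 + P_R7 = 2.076 W

Final answers:
1. V_3 = 14.3 V
2. I_R4 = 0.138 A
3. P_R2 = 7.673e-07 W
4. P_total = 2.076 W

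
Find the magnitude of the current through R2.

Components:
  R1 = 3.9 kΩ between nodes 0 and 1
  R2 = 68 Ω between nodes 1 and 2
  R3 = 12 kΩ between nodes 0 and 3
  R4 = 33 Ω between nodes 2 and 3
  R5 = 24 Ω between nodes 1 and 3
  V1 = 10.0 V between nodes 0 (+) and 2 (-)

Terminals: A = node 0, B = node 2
Nodal analysis, taking node 2 as the 0 V reference.
Source V1 fixes V_0 = 10 V.
KCL at each unknown node (sum of currents leaving = 0; resistances in Ω):
  Node 1: (V_1 - 10)/3900 + (V_1 - 0)/68 + (V_1 - V_3)/24 = 0
  Node 3: (V_3 - 10)/12000 + (V_3 - 0)/33 + (V_3 - V_1)/24 = 0
Collecting terms (coefficients in siemens):
  0.05663·V_1 - 0.04167·V_3 = 0.002564
  0.07205·V_3 - 0.04167·V_1 = 0.0008333
Determinant D = (0.05663)(0.07205) - (-0.04167)(-0.04167) = 0.002344
V_1 = [(0.002564)(0.07205) - (-0.04167)(0.0008333)]/D = 0.09363 V
V_3 = [(0.05663)(0.0008333) - (0.002564)(-0.04167)]/D = 0.06571 V
I_R2 = (V_1 - V_2)/R2 = (0.09363 - 0)/68 = 0.001377 A
|I_R2| = 0.001377 A

Final answer: |I_R2| = 0.001377 A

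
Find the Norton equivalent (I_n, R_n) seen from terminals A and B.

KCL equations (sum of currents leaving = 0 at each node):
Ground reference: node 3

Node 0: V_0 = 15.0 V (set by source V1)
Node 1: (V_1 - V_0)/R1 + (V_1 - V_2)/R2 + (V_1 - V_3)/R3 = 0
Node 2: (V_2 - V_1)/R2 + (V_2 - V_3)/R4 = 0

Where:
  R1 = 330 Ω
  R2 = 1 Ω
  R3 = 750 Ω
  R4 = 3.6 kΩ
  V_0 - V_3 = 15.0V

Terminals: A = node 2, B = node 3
Find the Thévenin equivalent first; then I_n = V_th/R_th and R_n = R_th.
Step 1 — V_th is the open-circuit voltage V_A - V_B (nothing connected across the terminals).
Nodal analysis, taking node 3 as the 0 V reference.
Source V1 fixes V_0 = 15 V.
KCL at each unknown node (sum of currents leaving = 0; resistances in Ω):
  Node 1: (V_1 - 15)/330 + (V_1 - V_2)/1 + (V_1 - 0)/750 = 0
  Node 2: (V_2 - V_1)/1 + (V_2 - 0)/3600 = 0
Collecting terms (coefficients in siemens):
  1.004·V_1 - 1·V_2 = 0.04545
  1·V_2 - 1·V_1 = 0
Determinant D = (1.004)(1) - (-1)(-1) = 0.004643
V_1 = [(0.04545)(1) - (-1)(0)]/D = 9.793 V
V_2 = [(1.004)(0) - (0.04545)(-1)]/D = 9.791 V
V_th = V_2 - V_3 = 9.791 - 0 = 9.791 V
Step 2 — R_th: zero the source — replace V1 by a short circuit (node 3 merges into node 0) — and find the resistance seen between A (node 2) and B (node 0).
Reduce the network between node 2 (A) and node 0 (B) by series/parallel combination:
  Rp1 = R1 ‖ R3 (parallel, both between nodes 0 and 1) = 1/(1/330 + 1/750) = 229.2 Ω
  Rs1 = R2 + Rp1 (series, joined only at node 1) = 1 + 229.2 = 230.2 Ω
  Rp2 = R4 ‖ Rs1 (parallel, both between nodes 0 and 2) = 1/(1/3600 + 1/230.2) = 216.3 Ω
R_th = 216.3 Ω
I_n = V_th/R_th = 9.791/216.3 = 0.04526 A, and R_n = R_th = 216.3 Ω

Final answer: I_n = 0.04526 A, R_n = 216.3 Ω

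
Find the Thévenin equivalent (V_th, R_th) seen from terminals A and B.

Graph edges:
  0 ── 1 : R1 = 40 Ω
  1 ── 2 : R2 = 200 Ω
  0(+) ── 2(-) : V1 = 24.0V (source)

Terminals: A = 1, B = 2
Step 1 — V_th is the open-circuit voltage V_A - V_B (nothing connected across the terminals).
Nodal analysis, taking node 2 as the 0 V reference.
Source V1 fixes V_0 = 24 V.
KCL at each unknown node (sum of currents leaving = 0; resistances in Ω):
  Node 1: (V_1 - 24)/40 + (V_1 - 0)/200 = 0
Collecting terms: 0.03 × V_1 = 0.6  =>  V_1 = 20 V
V_th = V_1 - V_2 = 20 - 0 = 20 V
Step 2 — R_th: zero the source — replace V1 by a short circuit (node 2 merges into node 0) — and find the resistance seen between A (node 1) and B (node 0).
Reduce the network between node 1 (A) and node 0 (B) by series/parallel combination:
  Rp1 = R1 ‖ R2 (parallel, both between nodes 0 and 1) = 1/(1/40 + 1/200) = 33.33 Ω
R_th = 33.33 Ω

Final answer: V_th = 20 V, R_th = 33.33 Ω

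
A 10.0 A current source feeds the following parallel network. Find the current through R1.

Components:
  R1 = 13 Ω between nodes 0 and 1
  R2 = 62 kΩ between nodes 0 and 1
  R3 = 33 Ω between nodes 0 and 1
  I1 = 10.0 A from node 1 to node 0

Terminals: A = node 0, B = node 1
All resistors sit directly between nodes 0 and 1, so they are in parallel and share one voltage V; the full source current 10 A splits among them.
1/R_par = 1/13 + 1/62000 + 1/33 = 0.1072 S  =>  R_par = 9.325 Ω
V = I × R_par = 10 × 9.325 = 93.25 V
I_R1 = V/R1 = 93.25/13 = 7.173 A

Final answer: 7.173 A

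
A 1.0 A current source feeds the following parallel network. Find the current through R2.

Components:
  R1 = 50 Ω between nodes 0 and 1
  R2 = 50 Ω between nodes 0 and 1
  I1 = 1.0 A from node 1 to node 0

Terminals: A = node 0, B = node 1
All resistors sit directly between nodes 0 and 1, so they are in parallel and share one voltage V; the full source current 1 A splits among them.
1/R_par = 1/50 + 1/50 = 0.04 S  =>  R_par = 25 Ω
V = I × R_par = 1 × 25 = 25 V
I_R2 = V/R2 = 25/50 = 0.5 A

Final answer: 0.5 A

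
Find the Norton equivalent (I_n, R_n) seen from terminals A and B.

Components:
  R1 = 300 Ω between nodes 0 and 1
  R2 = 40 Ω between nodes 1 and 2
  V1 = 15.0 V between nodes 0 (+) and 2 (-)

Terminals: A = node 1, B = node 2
Find the Thévenin equivalent first; then I_n = V_th/R_th and R_n = R_th.
Step 1 — V_th is the open-circuit voltage V_A - V_B (nothing connected across the terminals).
Nodal analysis, taking node 2 as the 0 V reference.
Source V1 fixes V_0 = 15 V.
KCL at each unknown node (sum of currents leaving = 0; resistances in Ω):
  Node 1: (V_1 - 15)/300 + (V_1 - 0)/40 = 0
Collecting terms: 0.02833 × V_1 = 0.05  =>  V_1 = 1.765 V
V_th = V_1 - V_2 = 1.765 - 0 = 1.765 V
Step 2 — R_th: zero the source — replace V1 by a short circuit (node 2 merges into node 0) — and find the resistance seen between A (node 1) and B (node 0).
Reduce the network between node 1 (A) and node 0 (B) by series/parallel combination:
  Rp1 = R1 ‖ R2 (parallel, both between nodes 0 and 1) = 1/(1/300 + 1/40) = 35.29 Ω
R_th = 35.29 Ω
I_n = V_th/R_th = 1.765/35.29 = 0.05 A, and R_n = R_th = 35.29 Ω

Final answer: I_n = 0.05 A, R_n = 35.29 Ω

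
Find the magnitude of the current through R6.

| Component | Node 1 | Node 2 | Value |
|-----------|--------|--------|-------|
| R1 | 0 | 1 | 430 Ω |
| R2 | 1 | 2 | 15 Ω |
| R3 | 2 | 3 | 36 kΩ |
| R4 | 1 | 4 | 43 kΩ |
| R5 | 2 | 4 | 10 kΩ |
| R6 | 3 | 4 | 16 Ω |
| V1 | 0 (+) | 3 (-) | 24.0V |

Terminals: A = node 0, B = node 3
Nodal analysis, taking node 3 as the 0 V reference.
Source V1 fixes V_0 = 24 V.
KCL at each unknown node (sum of currents leaving = 0; resistances in Ω):
  Node 1: (V_1 - 24)/430 + (V_1 - V_2)/15 + (V_1 - V_4)/43000 = 0
  Node 2: (V_2 - V_1)/15 + (V_2 - 0)/36000 + (V_2 - V_4)/10000 = 0
  Node 4: (V_4 - V_1)/43000 + (V_4 - V_2)/10000 + (V_4 - 0)/16 = 0
Collecting terms (coefficients in siemens):
  0.06902·V_1 - 0.06667·V_2 - 0.00002326·V_4 = 0.05581
  0.06679·V_2 - 0.06667·V_1 - 0.0001·V_4 = 0
  0.06262·V_4 - 0.00002326·V_1 - 0.0001·V_2 = 0
Solving these 3 simultaneous equations (Gaussian elimination) gives:
  V_1 = 22.54 V, V_2 = 22.5 V, V_4 = 0.0443 V
I_R6 = (V_3 - V_4)/R6 = (0 - 0.0443)/16 = -0.002769 A
|I_R6| = 0.002769 A

Final answer: |I_R6| = 0.002769 A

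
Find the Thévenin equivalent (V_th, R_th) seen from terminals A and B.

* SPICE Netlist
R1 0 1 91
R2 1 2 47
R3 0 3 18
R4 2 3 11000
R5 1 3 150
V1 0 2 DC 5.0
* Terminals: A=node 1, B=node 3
Step 1 — V_th is the open-circuit voltage V_A - V_B (nothing connected across the terminals).
Nodal analysis, taking node 2 as the 0 V reference.
Source V1 fixes V_0 = 5 V.
KCL at each unknown node (sum of currents leaving = 0; resistances in Ω):
  Node 1: (V_1 - 5)/91 + (V_1 - 0)/47 + (V_1 - V_3)/150 = 0
  Node 3: (V_3 - 5)/18 + (V_3 - 0)/11000 + (V_3 - V_1)/150 = 0
Collecting terms (coefficients in siemens):
  0.03893·V_1 - 0.006667·V_3 = 0.05495
  0.06231·V_3 - 0.006667·V_1 = 0.2778
Determinant D = (0.03893)(0.06231) - (-0.006667)(-0.006667) = 0.002382
V_1 = [(0.05495)(0.06231) - (-0.006667)(0.2778)]/D = 2.215 V
V_3 = [(0.03893)(0.2778) - (0.05495)(-0.006667)]/D = 4.695 V
V_th = V_1 - V_3 = 2.215 - 4.695 = -2.48 V
Step 2 — R_th: zero the source — replace V1 by a short circuit (node 2 merges into node 0) — and find the resistance seen between A (node 1) and B (node 3).
Reduce the network between node 1 (A) and node 3 (B) by series/parallel combination:
  Rp1 = R1 ‖ R2 (parallel, both between nodes 0 and 1) = 1/(1/91 + 1/47) = 30.99 Ω
  Rp2 = R3 ‖ R4 (parallel, both between nodes 0 and 3) = 1/(1/18 + 1/11000) = 17.97 Ω
  Rs1 = Rp1 + Rp2 (series, joined only at node 0) = 30.99 + 17.97 = 48.96 Ω
  Rp3 = R5 ‖ Rs1 (parallel, both between nodes 1 and 3) = 1/(1/150 + 1/48.96) = 36.91 Ω
R_th = 36.91 Ω

Final answer: V_th = -2.48 V, R_th = 36.91 Ω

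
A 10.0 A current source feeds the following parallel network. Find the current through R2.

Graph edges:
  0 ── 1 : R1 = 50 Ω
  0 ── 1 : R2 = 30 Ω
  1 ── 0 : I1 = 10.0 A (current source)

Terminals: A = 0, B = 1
All resistors sit directly between nodes 0 and 1, so they are in parallel and share one voltage V; the full source current 10 A splits among them.
1/R_par = 1/50 + 1/30 = 0.05333 S  =>  R_par = 18.75 Ω
V = I × R_par = 10 × 18.75 = 187.5 V
I_R2 = V/R2 = 187.5/30 = 6.25 A

Final answer: 6.25 A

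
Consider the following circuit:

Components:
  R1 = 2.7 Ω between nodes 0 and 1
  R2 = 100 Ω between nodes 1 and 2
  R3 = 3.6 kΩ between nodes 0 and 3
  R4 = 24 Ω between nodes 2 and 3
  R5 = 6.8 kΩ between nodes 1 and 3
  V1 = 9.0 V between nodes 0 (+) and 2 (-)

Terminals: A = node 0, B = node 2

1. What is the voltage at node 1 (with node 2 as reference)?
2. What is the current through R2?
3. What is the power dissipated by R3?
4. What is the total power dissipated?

Nodal analysis, taking node 2 as the 0 V reference.
Source V1 fixes V_0 = 9 V.
KCL at each unknown node (sum of currents leaving = 0; resistances in Ω):
  Node 1: (V_1 - 9)/2.7 + (V_1 - 0)/100 + (V_1 - V_3)/6800 = 0
  Node 3: (V_3 - 9)/3600 + (V_3 - 0)/24 + (V_3 - V_1)/6800 = 0
Collecting terms (coefficients in siemens):
  0.3805·V_1 - 0.0001471·V_3 = 3.333
  0.04209·V_3 - 0.0001471·V_1 = 0.0025
Determinant D = (0.3805)(0.04209) - (-0.0001471)(-0.0001471) = 0.01602
V_1 = [(3.333)(0.04209) - (-0.0001471)(0.0025)]/D = 8.76 V
V_3 = [(0.3805)(0.0025) - (3.333)(-0.0001471)]/D = 0.09 V
Part 1:
  Read off the nodal solution: V_1 = 8.76 V
Part 2:
  I_R2 = (V_1 - V_2)/R2 = (8.76 - 0)/100 = 0.0876 A
  Magnitude: I_R2 = 0.0876 A
Part 3:
  I_R3 = (V_0 - V_3)/R3 = (9 - 0.09)/3600 = 0.002475 A
  P_R3 = I_R3² × R3 = (0.002475)² × 3600 = 0.02205 W
Part 4:
  Power in each resistor, P = (ΔV)²/R:
    P_R1 = (9 - 8.76)²/2.7 = 0.02133 W
    P_R2 = (8.76 - 0)²/100 = 0.7674 W
    P_R3 = (9 - 0.09)²/3600 = 0.02205 W
    P_R4 = (0 - 0.09)²/24 = 0.0003375 W
    P_R5 = (8.76 - 0.09)²/6800 = 0.01105 W
  P_total = P_R1 + P_R2 + P_R3 + P_R4 + P_R5 = 0.8222 W

Final answers:
1. V_1 = 8.76 V
2. I_R2 = 0.0876 A
3. P_R3 = 0.02205 W
4. P_total = 0.8222 W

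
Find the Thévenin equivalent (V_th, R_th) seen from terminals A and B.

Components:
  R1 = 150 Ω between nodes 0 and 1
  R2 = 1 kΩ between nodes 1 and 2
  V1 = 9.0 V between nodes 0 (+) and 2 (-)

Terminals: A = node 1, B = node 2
Step 1 — V_th is the open-circuit voltage V_A - V_B (nothing connected across the terminals).
Nodal analysis, taking node 2 as the 0 V reference.
Source V1 fixes V_0 = 9 V.
KCL at each unknown node (sum of currents leaving = 0; resistances in Ω):
  Node 1: (V_1 - 9)/150 + (V_1 - 0)/1000 = 0
Collecting terms: 0.007667 × V_1 = 0.06  =>  V_1 = 7.826 V
V_th = V_1 - V_2 = 7.826 - 0 = 7.826 V
Step 2 — R_th: zero the source — replace V1 by a short circuit (node 2 merges into node 0) — and find the resistance seen between A (node 1) and B (node 0).
Reduce the network between node 1 (A) and node 0 (B) by series/parallel combination:
  Rp1 = R1 ‖ R2 (parallel, both between nodes 0 and 1) = 1/(1/150 + 1/1000) = 130.4 Ω
R_th = 130.4 Ω

Final answer: V_th = 7.826 V, R_th = 130.4 Ω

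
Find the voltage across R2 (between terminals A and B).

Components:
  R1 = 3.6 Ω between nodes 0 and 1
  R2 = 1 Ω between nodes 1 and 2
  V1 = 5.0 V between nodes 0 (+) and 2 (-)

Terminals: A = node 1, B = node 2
R1 and R2 are in series across V1 (node 0 → node 1 → node 2), and the output A–B is taken across R2, so this is a voltage divider.
Series current: I = V1/(R1 + R2) = 5/(3.6 + 1) = 5/4.6 = 1.087 A
V_R2 = I × R2 = V1 × R2/(R1 + R2) = 5 × 1/4.6 = 1.087 V

Final answer: 1.087 V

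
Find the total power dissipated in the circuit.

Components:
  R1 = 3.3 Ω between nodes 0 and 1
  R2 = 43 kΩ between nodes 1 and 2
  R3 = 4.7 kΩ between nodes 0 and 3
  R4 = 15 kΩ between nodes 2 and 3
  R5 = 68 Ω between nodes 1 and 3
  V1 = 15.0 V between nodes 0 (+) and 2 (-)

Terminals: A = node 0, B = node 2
Nodal analysis, taking node 2 as the 0 V reference.
Source V1 fixes V_0 = 15 V.
KCL at each unknown node (sum of currents leaving = 0; resistances in Ω):
  Node 1: (V_1 - 15)/3.3 + (V_1 - 0)/43000 + (V_1 - V_3)/68 = 0
  Node 3: (V_3 - 15)/4700 + (V_3 - 0)/15000 + (V_3 - V_1)/68 = 0
Collecting terms (coefficients in siemens):
  0.3178·V_1 - 0.01471·V_3 = 4.545
  0.01499·V_3 - 0.01471·V_1 = 0.003191
Determinant D = (0.3178)(0.01499) - (-0.01471)(-0.01471) = 0.004545
V_1 = [(4.545)(0.01499) - (-0.01471)(0.003191)]/D = 15 V
V_3 = [(0.3178)(0.003191) - (4.545)(-0.01471)]/D = 14.93 V
Power in each resistor, P = (ΔV)²/R:
  P_R1 = (15 - 15)²/3.3 = 0.000005828 W
  P_R2 = (15 - 0)²/43000 = 0.005229 W
  P_R3 = (15 - 14.93)²/4700 = 0.000001074 W
  P_R4 = (0 - 14.93)²/15000 = 0.01486 W
  P_R5 = (15 - 14.93)²/68 = 0.00006533 W
P_total = P_R1 + P_R2 + P_R3 + P_R4 + P_R5 = 0.02016 W

Final answer: 0.02016 W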